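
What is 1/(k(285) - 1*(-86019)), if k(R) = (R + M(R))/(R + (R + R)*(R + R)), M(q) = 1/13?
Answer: 4227405/363637154401 ≈ 1.1625e-5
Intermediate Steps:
M(q) = 1/13
k(R) = (1/13 + R)/(R + 4*R²) (k(R) = (R + 1/13)/(R + (R + R)*(R + R)) = (1/13 + R)/(R + (2*R)*(2*R)) = (1/13 + R)/(R + 4*R²))
1/(k(285) - 1*(-86019)) = 1/((1/13 + 285)/(285*(1 + 4*285)) - 1*(-86019)) = 1/((1/285)*(3706/13)/(1 + 1140) + 86019) = 1/((1/285)*(3706/13)/1141 + 86019) = 1/((1/285)*(1/1141)*(3706/13) + 86019) = 1/(3706/4227405 + 86019) = 1/(363637154401/4227405) = 4227405/363637154401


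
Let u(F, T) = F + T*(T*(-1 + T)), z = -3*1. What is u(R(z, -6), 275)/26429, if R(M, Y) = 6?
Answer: 20721256/26429 ≈ 784.04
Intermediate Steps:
z = -3
u(F, T) = F + T²*(-1 + T)
u(R(z, -6), 275)/26429 = (6 + 275³ - 1*275²)/26429 = (6 + 20796875 - 1*75625)*(1/26429) = (6 + 20796875 - 75625)*(1/26429) = 20721256*(1/26429) = 20721256/26429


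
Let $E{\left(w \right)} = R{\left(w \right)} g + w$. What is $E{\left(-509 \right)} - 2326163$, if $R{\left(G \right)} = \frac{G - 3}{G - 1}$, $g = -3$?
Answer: $- \frac{197767376}{85} \approx -2.3267 \cdot 10^{6}$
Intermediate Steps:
$R{\left(G \right)} = \frac{-3 + G}{-1 + G}$
$E{\left(w \right)} = w - \frac{3 \left(-3 + w\right)}{-1 + w}$ ($E{\left(w \right)} = \frac{-3 + w}{-1 + w} \left(-3\right) + w = - \frac{3 \left(-3 + w\right)}{-1 + w} + w = w - \frac{3 \left(-3 + w\right)}{-1 + w}$)
$E{\left(-509 \right)} - 2326163 = \frac{9 + \left(-509\right)^{2} - -2036}{-1 - 509} - 2326163 = \frac{9 + 259081 + 2036}{-510} - 2326163 = \left(- \frac{1}{510}\right) 261126 - 2326163 = - \frac{43521}{85} - 2326163 = - \frac{197767376}{85}$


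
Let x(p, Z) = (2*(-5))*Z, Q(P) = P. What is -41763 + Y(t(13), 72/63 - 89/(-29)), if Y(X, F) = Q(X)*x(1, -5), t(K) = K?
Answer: -41113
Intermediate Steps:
x(p, Z) = -10*Z
Y(X, F) = 50*X (Y(X, F) = X*(-10*(-5)) = X*50 = 50*X)
-41763 + Y(t(13), 72/63 - 89/(-29)) = -41763 + 50*13 = -41763 + 650 = -41113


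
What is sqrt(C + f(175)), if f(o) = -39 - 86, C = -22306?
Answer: I*sqrt(22431) ≈ 149.77*I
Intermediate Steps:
f(o) = -125
sqrt(C + f(175)) = sqrt(-22306 - 125) = sqrt(-22431) = I*sqrt(22431)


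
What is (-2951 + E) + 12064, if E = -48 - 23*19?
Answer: 8628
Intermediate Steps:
E = -485 (E = -48 - 437 = -485)
(-2951 + E) + 12064 = (-2951 - 485) + 12064 = -3436 + 12064 = 8628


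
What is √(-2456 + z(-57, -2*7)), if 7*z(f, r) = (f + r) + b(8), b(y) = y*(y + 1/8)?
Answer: I*√120386/7 ≈ 49.567*I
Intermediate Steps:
b(y) = y*(⅛ + y) (b(y) = y*(y + ⅛) = y*(⅛ + y))
z(f, r) = 65/7 + f/7 + r/7 (z(f, r) = ((f + r) + 8*(⅛ + 8))/7 = ((f + r) + 8*(65/8))/7 = ((f + r) + 65)/7 = (65 + f + r)/7 = 65/7 + f/7 + r/7)
√(-2456 + z(-57, -2*7)) = √(-2456 + (65/7 + (⅐)*(-57) + (-2*7)/7)) = √(-2456 + (65/7 - 57/7 + (⅐)*(-14))) = √(-2456 + (65/7 - 57/7 - 2)) = √(-2456 - 6/7) = √(-17198/7) = I*√120386/7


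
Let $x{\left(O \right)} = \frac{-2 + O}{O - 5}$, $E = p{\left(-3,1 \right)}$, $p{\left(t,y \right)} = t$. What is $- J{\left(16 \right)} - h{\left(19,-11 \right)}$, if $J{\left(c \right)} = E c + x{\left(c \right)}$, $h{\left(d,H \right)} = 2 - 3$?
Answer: $\frac{525}{11} \approx 47.727$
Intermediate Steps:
$h{\left(d,H \right)} = -1$ ($h{\left(d,H \right)} = 2 - 3 = -1$)
$E = -3$
$x{\left(O \right)} = \frac{-2 + O}{-5 + O}$
$J{\left(c \right)} = - 3 c + \frac{-2 + c}{-5 + c}$
$- J{\left(16 \right)} - h{\left(19,-11 \right)} = - \frac{-2 + 16 - 48 \left(-5 + 16\right)}{-5 + 16} - -1 = - \frac{-2 + 16 - 48 \cdot 11}{11} + 1 = - \frac{-2 + 16 - 528}{11} + 1 = - \frac{-514}{11} + 1 = \left(-1\right) \left(- \frac{514}{11}\right) + 1 = \frac{514}{11} + 1 = \frac{525}{11}$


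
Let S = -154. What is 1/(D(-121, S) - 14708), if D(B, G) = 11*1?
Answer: -1/14697 ≈ -6.8041e-5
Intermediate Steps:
D(B, G) = 11
1/(D(-121, S) - 14708) = 1/(11 - 14708) = 1/(-14697) = -1/14697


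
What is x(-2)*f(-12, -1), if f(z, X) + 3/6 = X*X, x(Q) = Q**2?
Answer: 2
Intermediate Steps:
f(z, X) = -1/2 + X**2 (f(z, X) = -1/2 + X*X = -1/2 + X**2)
x(-2)*f(-12, -1) = (-2)**2*(-1/2 + (-1)**2) = 4*(-1/2 + 1) = 4*(1/2) = 2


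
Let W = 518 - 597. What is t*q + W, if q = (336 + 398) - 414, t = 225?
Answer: 71921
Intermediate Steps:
W = -79
q = 320 (q = 734 - 414 = 320)
t*q + W = 225*320 - 79 = 72000 - 79 = 71921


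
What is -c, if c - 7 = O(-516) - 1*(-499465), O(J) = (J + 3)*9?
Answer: -494855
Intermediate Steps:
O(J) = 27 + 9*J (O(J) = (3 + J)*9 = 27 + 9*J)
c = 494855 (c = 7 + ((27 + 9*(-516)) - 1*(-499465)) = 7 + ((27 - 4644) + 499465) = 7 + (-4617 + 499465) = 7 + 494848 = 494855)
-c = -1*494855 = -494855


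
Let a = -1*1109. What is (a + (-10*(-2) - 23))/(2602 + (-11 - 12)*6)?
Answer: -139/308 ≈ -0.45130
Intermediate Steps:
a = -1109
(a + (-10*(-2) - 23))/(2602 + (-11 - 12)*6) = (-1109 + (-10*(-2) - 23))/(2602 + (-11 - 12)*6) = (-1109 + (20 - 23))/(2602 - 23*6) = (-1109 - 3)/(2602 - 138) = -1112/2464 = -1112*1/2464 = -139/308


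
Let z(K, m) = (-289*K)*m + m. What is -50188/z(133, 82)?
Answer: 12547/787938 ≈ 0.015924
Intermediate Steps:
z(K, m) = m - 289*K*m (z(K, m) = -289*K*m + m = m - 289*K*m)
-50188/z(133, 82) = -50188*1/(82*(1 - 289*133)) = -50188*1/(82*(1 - 38437)) = -50188/(82*(-38436)) = -50188/(-3151752) = -50188*(-1/3151752) = 12547/787938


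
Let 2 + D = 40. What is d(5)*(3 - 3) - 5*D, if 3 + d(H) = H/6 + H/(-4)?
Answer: -190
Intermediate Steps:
D = 38 (D = -2 + 40 = 38)
d(H) = -3 - H/12 (d(H) = -3 + (H/6 + H/(-4)) = -3 + (H*(⅙) + H*(-¼)) = -3 + (H/6 - H/4) = -3 - H/12)
d(5)*(3 - 3) - 5*D = (-3 - 1/12*5)*(3 - 3) - 5*38 = (-3 - 5/12)*0 - 190 = -41/12*0 - 190 = 0 - 190 = -190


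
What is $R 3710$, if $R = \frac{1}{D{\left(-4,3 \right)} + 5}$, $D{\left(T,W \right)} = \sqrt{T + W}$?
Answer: $\frac{9275}{13} - \frac{1855 i}{13} \approx 713.46 - 142.69 i$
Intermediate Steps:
$R = \frac{5 - i}{26}$ ($R = \frac{1}{\sqrt{-4 + 3} + 5} = \frac{1}{\sqrt{-1} + 5} = \frac{1}{i + 5} = \frac{1}{5 + i} = \frac{5 - i}{26} \approx 0.19231 - 0.038462 i$)
$R 3710 = \left(\frac{5}{26} - \frac{i}{26}\right) 3710 = \frac{9275}{13} - \frac{1855 i}{13}$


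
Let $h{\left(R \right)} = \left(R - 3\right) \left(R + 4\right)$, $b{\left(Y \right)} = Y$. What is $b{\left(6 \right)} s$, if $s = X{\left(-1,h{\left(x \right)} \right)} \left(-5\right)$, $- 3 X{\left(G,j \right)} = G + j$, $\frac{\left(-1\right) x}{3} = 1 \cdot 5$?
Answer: $1970$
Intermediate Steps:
$x = -15$ ($x = - 3 \cdot 1 \cdot 5 = \left(-3\right) 5 = -15$)
$h{\left(R \right)} = \left(-3 + R\right) \left(4 + R\right)$
$X{\left(G,j \right)} = - \frac{G}{3} - \frac{j}{3}$ ($X{\left(G,j \right)} = - \frac{G + j}{3} = - \frac{G}{3} - \frac{j}{3}$)
$s = \frac{985}{3}$ ($s = \left(\left(- \frac{1}{3}\right) \left(-1\right) - \frac{-12 - 15 + \left(-15\right)^{2}}{3}\right) \left(-5\right) = \left(\frac{1}{3} - \frac{-12 - 15 + 225}{3}\right) \left(-5\right) = \left(\frac{1}{3} - 66\right) \left(-5\right) = \left(- \frac{197}{3}\right) \left(-5\right) = \frac{985}{3} \approx 328.33$)
$b{\left(6 \right)} s = 6 \cdot \frac{985}{3} = 1970$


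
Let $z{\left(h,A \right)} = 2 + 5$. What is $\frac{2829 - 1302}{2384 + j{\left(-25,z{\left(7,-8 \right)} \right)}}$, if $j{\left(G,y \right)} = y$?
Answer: $\frac{509}{797} \approx 0.63865$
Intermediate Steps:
$z{\left(h,A \right)} = 7$
$\frac{2829 - 1302}{2384 + j{\left(-25,z{\left(7,-8 \right)} \right)}} = \frac{2829 - 1302}{2384 + 7} = \frac{1527}{2391} = 1527 \cdot \frac{1}{2391} = \frac{509}{797}$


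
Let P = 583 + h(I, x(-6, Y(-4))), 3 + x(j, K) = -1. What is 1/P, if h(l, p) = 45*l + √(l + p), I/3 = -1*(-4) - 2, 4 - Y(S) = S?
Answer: 853/727607 - √2/727607 ≈ 0.0011704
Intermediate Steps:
Y(S) = 4 - S
x(j, K) = -4 (x(j, K) = -3 - 1 = -4)
I = 6 (I = 3*(-1*(-4) - 2) = 3*(4 - 2) = 3*2 = 6)
h(l, p) = √(l + p) + 45*l
P = 853 + √2 (P = 583 + (√(6 - 4) + 45*6) = 583 + (√2 + 270) = 583 + (270 + √2) = 853 + √2 ≈ 854.41)
1/P = 1/(853 + √2)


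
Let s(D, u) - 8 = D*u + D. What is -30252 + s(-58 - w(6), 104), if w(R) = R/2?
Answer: -36649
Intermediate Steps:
w(R) = R/2 (w(R) = R*(½) = R/2)
s(D, u) = 8 + D + D*u (s(D, u) = 8 + (D*u + D) = 8 + (D + D*u) = 8 + D + D*u)
-30252 + s(-58 - w(6), 104) = -30252 + (8 + (-58 - 6/2) + (-58 - 6/2)*104) = -30252 + (8 + (-58 - 1*3) + (-58 - 1*3)*104) = -30252 + (8 + (-58 - 3) + (-58 - 3)*104) = -30252 + (8 - 61 - 61*104) = -30252 + (8 - 61 - 6344) = -30252 - 6397 = -36649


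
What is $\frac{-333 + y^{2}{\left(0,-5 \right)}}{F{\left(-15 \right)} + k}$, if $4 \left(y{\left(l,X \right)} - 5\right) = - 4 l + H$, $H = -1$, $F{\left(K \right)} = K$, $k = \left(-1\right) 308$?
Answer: $\frac{4967}{5168} \approx 0.96111$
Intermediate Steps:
$k = -308$
$y{\left(l,X \right)} = \frac{19}{4} - l$ ($y{\left(l,X \right)} = 5 + \frac{- 4 l - 1}{4} = 5 + \frac{-1 - 4 l}{4} = 5 - \left(\frac{1}{4} + l\right) = \frac{19}{4} - l$)
$\frac{-333 + y^{2}{\left(0,-5 \right)}}{F{\left(-15 \right)} + k} = \frac{-333 + \left(\frac{19}{4} - 0\right)^{2}}{-15 - 308} = \frac{-333 + \left(\frac{19}{4} + 0\right)^{2}}{-323} = \left(-333 + \left(\frac{19}{4}\right)^{2}\right) \left(- \frac{1}{323}\right) = \left(-333 + \frac{361}{16}\right) \left(- \frac{1}{323}\right) = \left(- \frac{4967}{16}\right) \left(- \frac{1}{323}\right) = \frac{4967}{5168}$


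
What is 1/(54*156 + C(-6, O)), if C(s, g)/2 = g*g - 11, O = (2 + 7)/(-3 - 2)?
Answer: 25/210212 ≈ 0.00011893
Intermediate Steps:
O = -9/5 (O = 9/(-5) = 9*(-⅕) = -9/5 ≈ -1.8000)
C(s, g) = -22 + 2*g² (C(s, g) = 2*(g*g - 11) = 2*(g² - 11) = 2*(-11 + g²) = -22 + 2*g²)
1/(54*156 + C(-6, O)) = 1/(54*156 + (-22 + 2*(-9/5)²)) = 1/(8424 + (-22 + 2*(81/25))) = 1/(8424 + (-22 + 162/25)) = 1/(8424 - 388/25) = 1/(210212/25) = 25/210212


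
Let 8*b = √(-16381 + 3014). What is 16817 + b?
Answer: 16817 + I*√13367/8 ≈ 16817.0 + 14.452*I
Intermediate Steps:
b = I*√13367/8 (b = √(-16381 + 3014)/8 = √(-13367)/8 = (I*√13367)/8 = I*√13367/8 ≈ 14.452*I)
16817 + b = 16817 + I*√13367/8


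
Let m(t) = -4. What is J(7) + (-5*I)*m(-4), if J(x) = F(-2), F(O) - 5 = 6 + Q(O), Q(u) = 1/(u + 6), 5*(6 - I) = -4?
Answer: 589/4 ≈ 147.25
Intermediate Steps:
I = 34/5 (I = 6 - 1/5*(-4) = 6 + 4/5 = 34/5 ≈ 6.8000)
Q(u) = 1/(6 + u)
F(O) = 11 + 1/(6 + O) (F(O) = 5 + (6 + 1/(6 + O)) = 11 + 1/(6 + O))
J(x) = 45/4 (J(x) = (67 + 11*(-2))/(6 - 2) = (67 - 22)/4 = (1/4)*45 = 45/4)
J(7) + (-5*I)*m(-4) = 45/4 - 5*34/5*(-4) = 45/4 - 34*(-4) = 45/4 + 136 = 589/4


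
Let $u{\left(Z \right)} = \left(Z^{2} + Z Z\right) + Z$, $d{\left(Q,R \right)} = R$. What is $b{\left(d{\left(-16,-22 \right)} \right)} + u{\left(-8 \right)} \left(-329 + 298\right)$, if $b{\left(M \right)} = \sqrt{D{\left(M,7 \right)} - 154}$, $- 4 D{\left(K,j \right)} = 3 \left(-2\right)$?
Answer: $-3720 + \frac{i \sqrt{610}}{2} \approx -3720.0 + 12.349 i$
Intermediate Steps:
$u{\left(Z \right)} = Z + 2 Z^{2}$ ($u{\left(Z \right)} = \left(Z^{2} + Z^{2}\right) + Z = 2 Z^{2} + Z = Z + 2 Z^{2}$)
$D{\left(K,j \right)} = \frac{3}{2}$ ($D{\left(K,j \right)} = - \frac{3 \left(-2\right)}{4} = \left(- \frac{1}{4}\right) \left(-6\right) = \frac{3}{2}$)
$b{\left(M \right)} = \frac{i \sqrt{610}}{2}$ ($b{\left(M \right)} = \sqrt{\frac{3}{2} - 154} = \sqrt{- \frac{305}{2}} = \frac{i \sqrt{610}}{2}$)
$b{\left(d{\left(-16,-22 \right)} \right)} + u{\left(-8 \right)} \left(-329 + 298\right) = \frac{i \sqrt{610}}{2} + - 8 \left(1 + 2 \left(-8\right)\right) \left(-329 + 298\right) = \frac{i \sqrt{610}}{2} + - 8 \left(1 - 16\right) \left(-31\right) = \frac{i \sqrt{610}}{2} + \left(-8\right) \left(-15\right) \left(-31\right) = \frac{i \sqrt{610}}{2} + 120 \left(-31\right) = \frac{i \sqrt{610}}{2} - 3720 = -3720 + \frac{i \sqrt{610}}{2}$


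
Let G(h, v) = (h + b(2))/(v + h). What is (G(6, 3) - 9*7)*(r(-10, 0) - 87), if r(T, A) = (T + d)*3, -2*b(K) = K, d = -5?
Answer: 24728/3 ≈ 8242.7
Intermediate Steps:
b(K) = -K/2
G(h, v) = (-1 + h)/(h + v) (G(h, v) = (h - ½*2)/(v + h) = (h - 1)/(h + v) = (-1 + h)/(h + v))
r(T, A) = -15 + 3*T (r(T, A) = (T - 5)*3 = (-5 + T)*3 = -15 + 3*T)
(G(6, 3) - 9*7)*(r(-10, 0) - 87) = ((-1 + 6)/(6 + 3) - 9*7)*((-15 + 3*(-10)) - 87) = (5/9 - 63)*((-15 - 30) - 87) = ((⅑)*5 - 63)*(-45 - 87) = (5/9 - 63)*(-132) = -562/9*(-132) = 24728/3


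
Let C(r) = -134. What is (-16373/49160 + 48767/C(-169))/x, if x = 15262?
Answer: -92291527/3866827280 ≈ -0.023868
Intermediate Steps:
(-16373/49160 + 48767/C(-169))/x = (-16373/49160 + 48767/(-134))/15262 = (-16373*1/49160 + 48767*(-1/134))*(1/15262) = (-16373/49160 - 48767/134)*(1/15262) = -1199789851/3293720*1/15262 = -92291527/3866827280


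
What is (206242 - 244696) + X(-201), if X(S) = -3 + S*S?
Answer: 1944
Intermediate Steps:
X(S) = -3 + S²
(206242 - 244696) + X(-201) = (206242 - 244696) + (-3 + (-201)²) = -38454 + (-3 + 40401) = -38454 + 40398 = 1944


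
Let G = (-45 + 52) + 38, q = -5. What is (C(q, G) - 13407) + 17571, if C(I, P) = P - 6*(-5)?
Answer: 4239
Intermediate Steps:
G = 45 (G = 7 + 38 = 45)
C(I, P) = 30 + P (C(I, P) = P + 30 = 30 + P)
(C(q, G) - 13407) + 17571 = ((30 + 45) - 13407) + 17571 = (75 - 13407) + 17571 = -13332 + 17571 = 4239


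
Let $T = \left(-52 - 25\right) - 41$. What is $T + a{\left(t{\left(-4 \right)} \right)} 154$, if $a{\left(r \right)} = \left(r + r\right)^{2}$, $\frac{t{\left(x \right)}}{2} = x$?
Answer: $39306$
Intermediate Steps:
$t{\left(x \right)} = 2 x$
$a{\left(r \right)} = 4 r^{2}$ ($a{\left(r \right)} = \left(2 r\right)^{2} = 4 r^{2}$)
$T = -118$ ($T = -77 - 41 = -118$)
$T + a{\left(t{\left(-4 \right)} \right)} 154 = -118 + 4 \left(2 \left(-4\right)\right)^{2} \cdot 154 = -118 + 4 \left(-8\right)^{2} \cdot 154 = -118 + 4 \cdot 64 \cdot 154 = -118 + 256 \cdot 154 = -118 + 39424 = 39306$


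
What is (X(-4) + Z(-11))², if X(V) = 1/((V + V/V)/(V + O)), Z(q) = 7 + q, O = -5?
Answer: 1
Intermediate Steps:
X(V) = (-5 + V)/(1 + V) (X(V) = 1/((V + V/V)/(V - 5)) = 1/((V + 1)/(-5 + V)) = 1/((1 + V)/(-5 + V)) = (-5 + V)/(1 + V))
(X(-4) + Z(-11))² = ((-5 - 4)/(1 - 4) + (7 - 11))² = (-9/(-3) - 4)² = (-⅓*(-9) - 4)² = (3 - 4)² = (-1)² = 1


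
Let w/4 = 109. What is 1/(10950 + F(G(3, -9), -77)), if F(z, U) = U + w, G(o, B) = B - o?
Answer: 1/11309 ≈ 8.8425e-5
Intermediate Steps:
w = 436 (w = 4*109 = 436)
F(z, U) = 436 + U (F(z, U) = U + 436 = 436 + U)
1/(10950 + F(G(3, -9), -77)) = 1/(10950 + (436 - 77)) = 1/(10950 + 359) = 1/11309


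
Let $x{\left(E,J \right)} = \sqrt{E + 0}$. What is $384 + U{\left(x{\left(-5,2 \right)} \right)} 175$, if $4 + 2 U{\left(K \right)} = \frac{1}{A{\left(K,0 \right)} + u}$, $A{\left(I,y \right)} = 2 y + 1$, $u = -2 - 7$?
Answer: $\frac{369}{16} \approx 23.063$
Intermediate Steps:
$u = -9$
$A{\left(I,y \right)} = 1 + 2 y$
$x{\left(E,J \right)} = \sqrt{E}$
$U{\left(K \right)} = - \frac{33}{16}$ ($U{\left(K \right)} = -2 + \frac{1}{2 \left(\left(1 + 2 \cdot 0\right) - 9\right)} = -2 + \frac{1}{2 \left(\left(1 + 0\right) - 9\right)} = -2 + \frac{1}{2 \left(1 - 9\right)} = -2 + \frac{1}{2 \left(-8\right)} = -2 + \frac{1}{2} \left(- \frac{1}{8}\right) = -2 - \frac{1}{16} = - \frac{33}{16}$)
$384 + U{\left(x{\left(-5,2 \right)} \right)} 175 = 384 - \frac{5775}{16} = \frac{369}{16}$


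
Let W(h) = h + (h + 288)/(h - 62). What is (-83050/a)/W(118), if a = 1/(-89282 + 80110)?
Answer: 3046938400/501 ≈ 6.0817e+6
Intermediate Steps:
a = -1/9172 (a = 1/(-9172) = -1/9172 ≈ -0.00010903)
W(h) = h + (288 + h)/(-62 + h)
(-83050/a)/W(118) = (-83050/(-1/9172))/(((288 + 118² - 61*118)/(-62 + 118))) = (-83050*(-9172))/(((288 + 13924 - 7198)/56)) = 761734600/(((1/56)*7014)) = 761734600/(501/4) = 761734600*(4/501) = 3046938400/501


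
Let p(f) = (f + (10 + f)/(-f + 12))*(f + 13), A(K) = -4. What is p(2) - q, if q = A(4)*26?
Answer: 152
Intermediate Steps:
q = -104 (q = -4*26 = -104)
p(f) = (13 + f)*(f + (10 + f)/(12 - f)) (p(f) = (f + (10 + f)/(12 - f))*(13 + f) = (13 + f)*(f + (10 + f)/(12 - f)))
p(2) - q = (-130 + 2**3 - 179*2)/(-12 + 2) - 1*(-104) = (-130 + 8 - 358)/(-10) + 104 = -1/10*(-480) + 104 = 48 + 104 = 152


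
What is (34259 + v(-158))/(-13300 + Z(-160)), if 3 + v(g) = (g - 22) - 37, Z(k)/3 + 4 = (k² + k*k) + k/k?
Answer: 34039/140291 ≈ 0.24263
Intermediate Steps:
Z(k) = -9 + 6*k² (Z(k) = -12 + 3*((k² + k*k) + k/k) = -12 + 3*((k² + k²) + 1) = -12 + 3*(2*k² + 1) = -12 + 3*(1 + 2*k²) = -12 + (3 + 6*k²) = -9 + 6*k²)
v(g) = -62 + g (v(g) = -3 + ((g - 22) - 37) = -3 + ((-22 + g) - 37) = -3 + (-59 + g) = -62 + g)
(34259 + v(-158))/(-13300 + Z(-160)) = (34259 + (-62 - 158))/(-13300 + (-9 + 6*(-160)²)) = (34259 - 220)/(-13300 + (-9 + 6*25600)) = 34039/(-13300 + (-9 + 153600)) = 34039/(-13300 + 153591) = 34039/140291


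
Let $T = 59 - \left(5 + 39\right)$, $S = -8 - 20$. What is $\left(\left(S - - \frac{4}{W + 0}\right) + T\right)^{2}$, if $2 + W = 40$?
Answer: $\frac{60025}{361} \approx 166.27$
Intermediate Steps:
$W = 38$ ($W = -2 + 40 = 38$)
$S = -28$ ($S = -8 - 20 = -28$)
$T = 15$ ($T = 59 - 44 = 15$)
$\left(\left(S - - \frac{4}{W + 0}\right) + T\right)^{2} = \left(\left(-28 - - \frac{4}{38 + 0}\right) + 15\right)^{2} = \left(\left(-28 - - \frac{4}{38}\right) + 15\right)^{2} = \left(\left(-28 - \left(-4\right) \frac{1}{38}\right) + 15\right)^{2} = \left(\left(-28 - - \frac{2}{19}\right) + 15\right)^{2} = \left(\left(-28 + \frac{2}{19}\right) + 15\right)^{2} = \left(- \frac{530}{19} + 15\right)^{2} = \left(- \frac{245}{19}\right)^{2} = \frac{60025}{361}$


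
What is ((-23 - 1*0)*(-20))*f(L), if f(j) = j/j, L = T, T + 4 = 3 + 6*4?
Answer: 460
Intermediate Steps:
T = 23 (T = -4 + (3 + 6*4) = -4 + (3 + 24) = -4 + 27 = 23)
L = 23
f(j) = 1
((-23 - 1*0)*(-20))*f(L) = ((-23 - 1*0)*(-20))*1 = ((-23 + 0)*(-20))*1 = -23*(-20)*1 = 460*1 = 460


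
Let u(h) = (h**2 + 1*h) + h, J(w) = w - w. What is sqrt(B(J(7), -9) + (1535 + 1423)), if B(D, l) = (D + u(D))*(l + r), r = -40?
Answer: sqrt(2958) ≈ 54.388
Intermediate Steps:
J(w) = 0
u(h) = h**2 + 2*h (u(h) = (h**2 + h) + h = (h + h**2) + h = h**2 + 2*h)
B(D, l) = (-40 + l)*(D + D*(2 + D)) (B(D, l) = (D + D*(2 + D))*(l - 40) = (D + D*(2 + D))*(-40 + l) = (-40 + l)*(D + D*(2 + D)))
sqrt(B(J(7), -9) + (1535 + 1423)) = sqrt(0*(-120 - 9 - 40*0 - 9*(2 + 0)) + (1535 + 1423)) = sqrt(0*(-120 - 9 + 0 - 9*2) + 2958) = sqrt(0*(-120 - 9 + 0 - 18) + 2958) = sqrt(0*(-147) + 2958) = sqrt(0 + 2958) = sqrt(2958)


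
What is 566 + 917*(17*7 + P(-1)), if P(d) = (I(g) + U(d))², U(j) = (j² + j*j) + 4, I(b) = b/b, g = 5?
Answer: 154622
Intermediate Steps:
I(b) = 1
U(j) = 4 + 2*j² (U(j) = (j² + j²) + 4 = 2*j² + 4 = 4 + 2*j²)
P(d) = (5 + 2*d²)² (P(d) = (1 + (4 + 2*d²))² = (5 + 2*d²)²)
566 + 917*(17*7 + P(-1)) = 566 + 917*(17*7 + (5 + 2*(-1)²)²) = 566 + 917*(119 + (5 + 2*1)²) = 566 + 917*(119 + (5 + 2)²) = 566 + 917*(119 + 7²) = 566 + 917*(119 + 49) = 566 + 917*168 = 566 + 154056 = 154622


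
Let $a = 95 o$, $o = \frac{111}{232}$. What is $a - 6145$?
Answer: $- \frac{1415095}{232} \approx -6099.5$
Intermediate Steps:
$o = \frac{111}{232}$ ($o = 111 \cdot \frac{1}{232} = \frac{111}{232} \approx 0.47845$)
$a = \frac{10545}{232}$ ($a = 95 \cdot \frac{111}{232} = \frac{10545}{232} \approx 45.453$)
$a - 6145 = \frac{10545}{232} - 6145 = - \frac{1415095}{232}$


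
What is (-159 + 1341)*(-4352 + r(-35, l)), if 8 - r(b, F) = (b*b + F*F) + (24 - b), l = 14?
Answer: -6883968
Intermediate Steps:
r(b, F) = -16 + b - F**2 - b**2 (r(b, F) = 8 - ((b*b + F*F) + (24 - b)) = 8 - ((b**2 + F**2) + (24 - b)) = 8 - ((F**2 + b**2) + (24 - b)) = 8 - (24 + F**2 + b**2 - b) = 8 + (-24 + b - F**2 - b**2) = -16 + b - F**2 - b**2)
(-159 + 1341)*(-4352 + r(-35, l)) = (-159 + 1341)*(-4352 + (-16 - 35 - 1*14**2 - 1*(-35)**2)) = 1182*(-4352 + (-16 - 35 - 1*196 - 1*1225)) = 1182*(-4352 + (-16 - 35 - 196 - 1225)) = 1182*(-4352 - 1472) = 1182*(-5824) = -6883968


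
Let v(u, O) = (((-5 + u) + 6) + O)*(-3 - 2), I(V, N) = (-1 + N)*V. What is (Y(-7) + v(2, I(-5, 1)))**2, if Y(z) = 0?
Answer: 225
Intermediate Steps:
I(V, N) = V*(-1 + N)
v(u, O) = -5 - 5*O - 5*u (v(u, O) = ((1 + u) + O)*(-5) = (1 + O + u)*(-5) = -5 - 5*O - 5*u)
(Y(-7) + v(2, I(-5, 1)))**2 = (0 + (-5 - (-25)*(-1 + 1) - 5*2))**2 = (0 + (-5 - (-25)*0 - 10))**2 = (0 + (-5 - 5*0 - 10))**2 = (0 + (-5 + 0 - 10))**2 = (0 - 15)**2 = (-15)**2 = 225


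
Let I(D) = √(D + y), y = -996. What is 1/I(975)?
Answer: -I*√21/21 ≈ -0.21822*I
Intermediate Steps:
I(D) = √(-996 + D) (I(D) = √(D - 996) = √(-996 + D))
1/I(975) = 1/(√(-996 + 975)) = 1/(√(-21)) = 1/(I*√21) = -I*√21/21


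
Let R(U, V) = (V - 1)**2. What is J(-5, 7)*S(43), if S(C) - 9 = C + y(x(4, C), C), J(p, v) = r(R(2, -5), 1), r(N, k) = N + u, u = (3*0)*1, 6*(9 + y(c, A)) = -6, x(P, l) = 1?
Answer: 1512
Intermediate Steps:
R(U, V) = (-1 + V)**2
y(c, A) = -10 (y(c, A) = -9 + (1/6)*(-6) = -9 - 1 = -10)
u = 0 (u = 0*1 = 0)
r(N, k) = N (r(N, k) = N + 0 = N)
J(p, v) = 36 (J(p, v) = (-1 - 5)**2 = (-6)**2 = 36)
S(C) = -1 + C (S(C) = 9 + (C - 10) = 9 + (-10 + C) = -1 + C)
J(-5, 7)*S(43) = 36*(-1 + 43) = 36*42 = 1512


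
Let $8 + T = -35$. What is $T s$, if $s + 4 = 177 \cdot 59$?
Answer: $-448877$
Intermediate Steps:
$T = -43$ ($T = -8 - 35 = -43$)
$s = 10439$ ($s = -4 + 177 \cdot 59 = -4 + 10443 = 10439$)
$T s = \left(-43\right) 10439 = -448877$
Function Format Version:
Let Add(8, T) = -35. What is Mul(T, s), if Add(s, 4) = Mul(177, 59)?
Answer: -448877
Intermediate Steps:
T = -43 (T = Add(-8, -35) = -43)
s = 10439 (s = Add(-4, Mul(177, 59)) = Add(-4, 10443) = 10439)
Mul(T, s) = Mul(-43, 10439) = -448877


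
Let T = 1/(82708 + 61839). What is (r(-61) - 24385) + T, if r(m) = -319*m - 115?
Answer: -728661426/144547 ≈ -5041.0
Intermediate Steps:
r(m) = -115 - 319*m
T = 1/144547 ≈ 6.9182e-6
(r(-61) - 24385) + T = ((-115 - 319*(-61)) - 24385) + 1/144547 = ((-115 + 19459) - 24385) + 1/144547 = (19344 - 24385) + 1/144547 = -5041 + 1/144547 = -728661426/144547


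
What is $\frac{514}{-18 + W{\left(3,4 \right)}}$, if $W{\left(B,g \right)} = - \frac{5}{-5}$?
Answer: $- \frac{514}{17} \approx -30.235$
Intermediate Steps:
$W{\left(B,g \right)} = 1$ ($W{\left(B,g \right)} = \left(-5\right) \left(- \frac{1}{5}\right) = 1$)
$\frac{514}{-18 + W{\left(3,4 \right)}} = \frac{514}{-18 + 1} = \frac{514}{-17} = 514 \left(- \frac{1}{17}\right) = - \frac{514}{17}$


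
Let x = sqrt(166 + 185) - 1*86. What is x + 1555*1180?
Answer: 1834814 + 3*sqrt(39) ≈ 1.8348e+6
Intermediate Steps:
x = -86 + 3*sqrt(39) (x = sqrt(351) - 86 = 3*sqrt(39) - 86 = -86 + 3*sqrt(39) ≈ -67.265)
x + 1555*1180 = (-86 + 3*sqrt(39)) + 1555*1180 = (-86 + 3*sqrt(39)) + 1834900 = 1834814 + 3*sqrt(39)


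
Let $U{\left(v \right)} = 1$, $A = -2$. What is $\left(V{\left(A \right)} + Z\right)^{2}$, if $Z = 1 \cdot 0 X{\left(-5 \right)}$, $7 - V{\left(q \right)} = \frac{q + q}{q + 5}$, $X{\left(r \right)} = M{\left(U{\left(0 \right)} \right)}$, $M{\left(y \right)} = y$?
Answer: $\frac{625}{9} \approx 69.444$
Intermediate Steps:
$X{\left(r \right)} = 1$
$V{\left(q \right)} = 7 - \frac{2 q}{5 + q}$ ($V{\left(q \right)} = 7 - \frac{q + q}{q + 5} = 7 - \frac{2 q}{5 + q}$)
$Z = 0$ ($Z = 1 \cdot 0 \cdot 1 = 0 \cdot 1 = 0$)
$\left(V{\left(A \right)} + Z\right)^{2} = \left(\frac{5 \left(7 - 2\right)}{5 - 2} + 0\right)^{2} = \left(5 \cdot \frac{1}{3} \cdot 5 + 0\right)^{2} = \left(\frac{25}{3} + 0\right)^{2} = \left(\frac{25}{3}\right)^{2} = \frac{625}{9}$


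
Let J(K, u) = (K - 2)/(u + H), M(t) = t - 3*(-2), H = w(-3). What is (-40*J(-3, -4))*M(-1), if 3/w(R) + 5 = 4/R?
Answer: -3800/17 ≈ -223.53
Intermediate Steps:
w(R) = 3/(-5 + 4/R)
H = -9/19 (H = -3*(-3)/(-4 + 5*(-3)) = -3*(-3)/(-4 - 15) = -3*(-3)/(-19) = -3*(-3)*(-1/19) = -9/19 ≈ -0.47368)
M(t) = 6 + t (M(t) = t + 6 = 6 + t)
J(K, u) = (-2 + K)/(-9/19 + u) (J(K, u) = (K - 2)/(u - 9/19) = (-2 + K)/(-9/19 + u))
(-40*J(-3, -4))*M(-1) = (-760*(-2 - 3)/(-9 + 19*(-4)))*(6 - 1) = -760*(-5)/(-9 - 76)*5 = -760*(-5)/(-85)*5 = -760*(-1)*(-5)/85*5 = -40*19/17*5 = -760/17*5 = -3800/17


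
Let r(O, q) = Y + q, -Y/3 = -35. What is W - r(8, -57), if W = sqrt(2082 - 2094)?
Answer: -48 + 2*I*sqrt(3) ≈ -48.0 + 3.4641*I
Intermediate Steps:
Y = 105 (Y = -3*(-35) = 105)
r(O, q) = 105 + q
W = 2*I*sqrt(3) (W = sqrt(-12) = 2*I*sqrt(3) ≈ 3.4641*I)
W - r(8, -57) = 2*I*sqrt(3) - (105 - 57) = 2*I*sqrt(3) - 1*48 = 2*I*sqrt(3) - 48 = -48 + 2*I*sqrt(3)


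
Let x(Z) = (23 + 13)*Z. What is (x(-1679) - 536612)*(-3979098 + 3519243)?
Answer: 274559186880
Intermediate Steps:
x(Z) = 36*Z
(x(-1679) - 536612)*(-3979098 + 3519243) = (36*(-1679) - 536612)*(-3979098 + 3519243) = (-60444 - 536612)*(-459855) = -597056*(-459855) = 274559186880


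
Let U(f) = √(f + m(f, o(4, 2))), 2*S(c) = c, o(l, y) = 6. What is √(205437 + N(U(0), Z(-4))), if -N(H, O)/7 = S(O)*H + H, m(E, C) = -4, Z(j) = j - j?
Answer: √(205437 - 14*I) ≈ 453.25 - 0.015*I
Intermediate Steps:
Z(j) = 0
S(c) = c/2
U(f) = √(-4 + f) (U(f) = √(f - 4) = √(-4 + f))
N(H, O) = -7*H - 7*H*O/2 (N(H, O) = -7*((O/2)*H + H) = -7*(H*O/2 + H) = -7*(H + H*O/2) = -7*H - 7*H*O/2)
√(205437 + N(U(0), Z(-4))) = √(205437 - 7*√(-4 + 0)*(2 + 0)/2) = √(205437 - 7/2*√(-4)*2) = √(205437 - 7/2*2*I*2) = √(205437 - 14*I)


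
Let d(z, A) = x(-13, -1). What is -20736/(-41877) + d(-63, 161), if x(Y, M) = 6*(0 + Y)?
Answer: -40070/517 ≈ -77.505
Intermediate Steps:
x(Y, M) = 6*Y
d(z, A) = -78 (d(z, A) = 6*(-13) = -78)
-20736/(-41877) + d(-63, 161) = -20736/(-41877) - 78 = -20736*(-1/41877) - 78 = 256/517 - 78 = -40070/517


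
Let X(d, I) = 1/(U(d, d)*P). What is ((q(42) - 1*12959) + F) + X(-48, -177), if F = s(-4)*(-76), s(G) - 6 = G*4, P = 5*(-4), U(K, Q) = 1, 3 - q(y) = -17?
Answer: -243581/20 ≈ -12179.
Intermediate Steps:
q(y) = 20 (q(y) = 3 - 1*(-17) = 3 + 17 = 20)
P = -20
s(G) = 6 + 4*G (s(G) = 6 + G*4 = 6 + 4*G)
F = 760 (F = (6 + 4*(-4))*(-76) = (6 - 16)*(-76) = -10*(-76) = 760)
X(d, I) = -1/20 (X(d, I) = 1/(1*(-20)) = 1/(-20) = -1/20)
((q(42) - 1*12959) + F) + X(-48, -177) = ((20 - 1*12959) + 760) - 1/20 = ((20 - 12959) + 760) - 1/20 = (-12939 + 760) - 1/20 = -12179 - 1/20 = -243581/20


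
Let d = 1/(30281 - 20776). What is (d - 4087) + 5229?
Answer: 10854711/9505 ≈ 1142.0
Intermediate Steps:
d = 1/9505 ≈ 0.00010521
(d - 4087) + 5229 = (1/9505 - 4087) + 5229 = -38846934/9505 + 5229 = 10854711/9505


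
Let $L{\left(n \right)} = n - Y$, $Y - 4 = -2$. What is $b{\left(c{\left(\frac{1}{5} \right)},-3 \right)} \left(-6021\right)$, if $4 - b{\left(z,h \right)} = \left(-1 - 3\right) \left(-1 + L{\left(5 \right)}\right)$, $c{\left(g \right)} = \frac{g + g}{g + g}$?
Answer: $-72252$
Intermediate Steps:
$Y = 2$ ($Y = 4 - 2 = 2$)
$L{\left(n \right)} = -2 + n$ ($L{\left(n \right)} = n - 2 = -2 + n$)
$c{\left(g \right)} = 1$ ($c{\left(g \right)} = \frac{2 g}{2 g} = 2 g \frac{1}{2 g} = 1$)
$b{\left(z,h \right)} = 12$ ($b{\left(z,h \right)} = 4 - \left(-1 - 3\right) \left(-1 + \left(-2 + 5\right)\right) = 4 - - 4 \left(-1 + 3\right) = 4 - \left(-4\right) 2 = 4 - -8 = 4 + 8 = 12$)
$b{\left(c{\left(\frac{1}{5} \right)},-3 \right)} \left(-6021\right) = 12 \left(-6021\right) = -72252$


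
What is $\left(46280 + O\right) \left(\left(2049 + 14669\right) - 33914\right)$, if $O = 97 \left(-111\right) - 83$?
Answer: $-609254280$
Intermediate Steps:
$O = -10850$ ($O = -10767 - 83 = -10850$)
$\left(46280 + O\right) \left(\left(2049 + 14669\right) - 33914\right) = \left(46280 - 10850\right) \left(\left(2049 + 14669\right) - 33914\right) = 35430 \left(16718 - 33914\right) = 35430 \left(-17196\right) = -609254280$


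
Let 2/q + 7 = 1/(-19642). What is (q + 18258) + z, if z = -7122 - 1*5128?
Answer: 826030676/137495 ≈ 6007.7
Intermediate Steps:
z = -12250 (z = -7122 - 5128 = -12250)
q = -39284/137495 (q = 2/(-7 + 1/(-19642)) = 2/(-7 - 1/19642) = 2/(-137495/19642) = 2*(-19642/137495) = -39284/137495 ≈ -0.28571)
(q + 18258) + z = (-39284/137495 + 18258) - 12250 = 2510344426/137495 - 12250 = 826030676/137495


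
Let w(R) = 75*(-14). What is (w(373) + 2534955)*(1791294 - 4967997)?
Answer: -8049463615215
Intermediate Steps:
w(R) = -1050
(w(373) + 2534955)*(1791294 - 4967997) = (-1050 + 2534955)*(1791294 - 4967997) = 2533905*(-3176703) = -8049463615215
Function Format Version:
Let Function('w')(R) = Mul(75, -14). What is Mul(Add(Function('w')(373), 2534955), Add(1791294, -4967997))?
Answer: -8049463615215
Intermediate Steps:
Function('w')(R) = -1050
Mul(Add(Function('w')(373), 2534955), Add(1791294, -4967997)) = Mul(Add(-1050, 2534955), Add(1791294, -4967997)) = Mul(2533905, -3176703) = -8049463615215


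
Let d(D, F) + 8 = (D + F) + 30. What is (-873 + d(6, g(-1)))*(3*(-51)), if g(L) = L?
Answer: 129438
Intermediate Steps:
d(D, F) = 22 + D + F (d(D, F) = -8 + ((D + F) + 30) = -8 + (30 + D + F) = 22 + D + F)
(-873 + d(6, g(-1)))*(3*(-51)) = (-873 + (22 + 6 - 1))*(3*(-51)) = (-873 + 27)*(-153) = -846*(-153) = 129438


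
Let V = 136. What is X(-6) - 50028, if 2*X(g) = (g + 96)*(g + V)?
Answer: -44178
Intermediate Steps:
X(g) = (96 + g)*(136 + g)/2 (X(g) = ((g + 96)*(g + 136))/2 = ((96 + g)*(136 + g))/2 = (96 + g)*(136 + g)/2)
X(-6) - 50028 = (6528 + (½)*(-6)² + 116*(-6)) - 50028 = (6528 + (½)*36 - 696) - 50028 = (6528 + 18 - 696) - 50028 = 5850 - 50028 = -44178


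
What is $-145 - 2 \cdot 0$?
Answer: $-145$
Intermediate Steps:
$-145 - 2 \cdot 0 = -145 - 0 = -145 + 0 = -145$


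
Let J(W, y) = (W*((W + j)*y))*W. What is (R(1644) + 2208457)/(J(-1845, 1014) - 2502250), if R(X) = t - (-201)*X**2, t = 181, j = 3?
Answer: -272729287/3178999774475 ≈ -8.5791e-5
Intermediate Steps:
R(X) = 181 + 201*X**2 (R(X) = 181 - (-201)*X**2 = 181 + 201*X**2)
J(W, y) = y*W**2*(3 + W) (J(W, y) = (W*((W + 3)*y))*W = (W*((3 + W)*y))*W = (W*(y*(3 + W)))*W = (W*y*(3 + W))*W = y*W**2*(3 + W))
(R(1644) + 2208457)/(J(-1845, 1014) - 2502250) = ((181 + 201*1644**2) + 2208457)/(1014*(-1845)**2*(3 - 1845) - 2502250) = ((181 + 201*2702736) + 2208457)/(1014*3404025*(-1842) - 2502250) = ((181 + 543249936) + 2208457)/(-6357997046700 - 2502250) = (543250117 + 2208457)/(-6357999548950) = 545458574*(-1/6357999548950) = -272729287/3178999774475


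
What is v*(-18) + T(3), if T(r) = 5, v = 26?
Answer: -463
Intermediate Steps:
v*(-18) + T(3) = 26*(-18) + 5 = -468 + 5 = -463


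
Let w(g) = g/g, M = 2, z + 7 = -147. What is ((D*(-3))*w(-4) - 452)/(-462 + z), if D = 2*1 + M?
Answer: 58/77 ≈ 0.75325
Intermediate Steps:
z = -154 (z = -7 - 147 = -154)
w(g) = 1
D = 4 (D = 2*1 + 2 = 2 + 2 = 4)
((D*(-3))*w(-4) - 452)/(-462 + z) = ((4*(-3))*1 - 452)/(-462 - 154) = (-12*1 - 452)/(-616) = (-12 - 452)*(-1/616) = -464*(-1/616) = 58/77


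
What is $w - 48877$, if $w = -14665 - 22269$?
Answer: $-85811$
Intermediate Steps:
$w = -36934$
$w - 48877 = -36934 - 48877 = -85811$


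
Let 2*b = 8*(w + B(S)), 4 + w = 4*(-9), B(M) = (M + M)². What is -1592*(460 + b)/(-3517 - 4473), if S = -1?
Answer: 251536/3995 ≈ 62.963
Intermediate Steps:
B(M) = 4*M² (B(M) = (2*M)² = 4*M²)
w = -40 (w = -4 + 4*(-9) = -4 - 36 = -40)
b = -144 (b = (8*(-40 + 4*(-1)²))/2 = (8*(-40 + 4*1))/2 = (8*(-40 + 4))/2 = (8*(-36))/2 = (½)*(-288) = -144)
-1592*(460 + b)/(-3517 - 4473) = -1592*(460 - 144)/(-3517 - 4473) = -1592/((-7990/316)) = -1592/((-7990*1/316)) = -1592/(-3995/158) = -1592*(-158/3995) = 251536/3995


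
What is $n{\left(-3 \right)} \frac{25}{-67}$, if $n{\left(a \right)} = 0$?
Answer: $0$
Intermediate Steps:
$n{\left(-3 \right)} \frac{25}{-67} = 0 \frac{25}{-67} = 0 \cdot 25 \left(- \frac{1}{67}\right) = 0 \left(- \frac{25}{67}\right) = 0$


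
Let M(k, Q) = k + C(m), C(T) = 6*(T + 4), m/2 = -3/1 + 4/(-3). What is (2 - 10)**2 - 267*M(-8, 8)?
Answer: 9676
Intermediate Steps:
m = -26/3 (m = 2*(-3/1 + 4/(-3)) = 2*(-3*1 + 4*(-1/3)) = 2*(-3 - 4/3) = 2*(-13/3) = -26/3 ≈ -8.6667)
C(T) = 24 + 6*T (C(T) = 6*(4 + T) = 24 + 6*T)
M(k, Q) = -28 + k (M(k, Q) = k + (24 + 6*(-26/3)) = k + (24 - 52) = k - 28 = -28 + k)
(2 - 10)**2 - 267*M(-8, 8) = (2 - 10)**2 - 267*(-28 - 8) = (-8)**2 - 267*(-36) = 64 + 9612 = 9676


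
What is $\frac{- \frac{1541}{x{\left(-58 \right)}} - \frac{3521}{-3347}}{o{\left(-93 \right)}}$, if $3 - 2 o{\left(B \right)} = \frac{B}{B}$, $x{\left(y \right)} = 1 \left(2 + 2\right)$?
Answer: $- \frac{5143643}{13388} \approx -384.2$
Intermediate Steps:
$x{\left(y \right)} = 4$ ($x{\left(y \right)} = 1 \cdot 4 = 4$)
$o{\left(B \right)} = 1$ ($o{\left(B \right)} = \frac{3}{2} - \frac{B \frac{1}{B}}{2} = \frac{3}{2} - \frac{1}{2} = 1$)
$\frac{- \frac{1541}{x{\left(-58 \right)}} - \frac{3521}{-3347}}{o{\left(-93 \right)}} = \frac{- \frac{1541}{4} - \frac{3521}{-3347}}{1} = \left(\left(-1541\right) \frac{1}{4} - - \frac{3521}{3347}\right) 1 = \left(- \frac{1541}{4} + \frac{3521}{3347}\right) 1 = \left(- \frac{5143643}{13388}\right) 1 = - \frac{5143643}{13388}$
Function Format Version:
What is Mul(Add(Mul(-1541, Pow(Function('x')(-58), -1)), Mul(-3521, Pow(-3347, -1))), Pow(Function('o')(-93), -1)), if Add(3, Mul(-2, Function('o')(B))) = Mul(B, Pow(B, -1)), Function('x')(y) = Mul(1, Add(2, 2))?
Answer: Rational(-5143643, 13388) ≈ -384.20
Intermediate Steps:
Function('x')(y) = 4 (Function('x')(y) = Mul(1, 4) = 4)
Function('o')(B) = 1 (Function('o')(B) = Add(Rational(3, 2), Mul(Rational(-1, 2), Mul(B, Pow(B, -1)))) = Add(Rational(3, 2), Mul(Rational(-1, 2), 1)) = Add(Rational(3, 2), Rational(-1, 2)) = 1)
Mul(Add(Mul(-1541, Pow(Function('x')(-58), -1)), Mul(-3521, Pow(-3347, -1))), Pow(Function('o')(-93), -1)) = Mul(Add(Mul(-1541, Pow(4, -1)), Mul(-3521, Pow(-3347, -1))), Pow(1, -1)) = Mul(Add(Mul(-1541, Rational(1, 4)), Mul(-3521, Rational(-1, 3347))), 1) = Mul(Add(Rational(-1541, 4), Rational(3521, 3347)), 1) = Mul(Rational(-5143643, 13388), 1) = Rational(-5143643, 13388)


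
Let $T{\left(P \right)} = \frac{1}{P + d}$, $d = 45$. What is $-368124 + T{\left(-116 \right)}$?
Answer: $- \frac{26136805}{71} \approx -3.6812 \cdot 10^{5}$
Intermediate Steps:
$T{\left(P \right)} = \frac{1}{45 + P}$ ($T{\left(P \right)} = \frac{1}{P + 45} = \frac{1}{45 + P}$)
$-368124 + T{\left(-116 \right)} = -368124 + \frac{1}{45 - 116} = -368124 + \frac{1}{-71} = -368124 - \frac{1}{71} = - \frac{26136805}{71}$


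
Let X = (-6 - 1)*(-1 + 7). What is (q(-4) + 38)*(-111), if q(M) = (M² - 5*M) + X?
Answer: -3552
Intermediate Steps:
X = -42 (X = -7*6 = -42)
q(M) = -42 + M² - 5*M (q(M) = (M² - 5*M) - 42 = -42 + M² - 5*M)
(q(-4) + 38)*(-111) = ((-42 + (-4)² - 5*(-4)) + 38)*(-111) = ((-42 + 16 + 20) + 38)*(-111) = (-6 + 38)*(-111) = 32*(-111) = -3552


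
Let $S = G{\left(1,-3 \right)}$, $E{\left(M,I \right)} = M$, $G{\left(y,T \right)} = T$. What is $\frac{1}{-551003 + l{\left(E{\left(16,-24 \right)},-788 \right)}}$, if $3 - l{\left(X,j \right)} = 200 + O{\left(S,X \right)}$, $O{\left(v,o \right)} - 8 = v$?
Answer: $- \frac{1}{551205} \approx -1.8142 \cdot 10^{-6}$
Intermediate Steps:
$S = -3$
$O{\left(v,o \right)} = 8 + v$
$l{\left(X,j \right)} = -202$ ($l{\left(X,j \right)} = 3 - \left(200 + \left(8 - 3\right)\right) = 3 - \left(200 + 5\right) = 3 - 205 = -202$)
$\frac{1}{-551003 + l{\left(E{\left(16,-24 \right)},-788 \right)}} = \frac{1}{-551003 - 202} = \frac{1}{-551205} = - \frac{1}{551205}$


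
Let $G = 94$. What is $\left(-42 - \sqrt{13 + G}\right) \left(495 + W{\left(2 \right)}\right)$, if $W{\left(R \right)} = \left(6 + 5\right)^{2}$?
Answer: $-25872 - 616 \sqrt{107} \approx -32244.0$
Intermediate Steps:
$W{\left(R \right)} = 121$ ($W{\left(R \right)} = 11^{2} = 121$)
$\left(-42 - \sqrt{13 + G}\right) \left(495 + W{\left(2 \right)}\right) = \left(-42 - \sqrt{13 + 94}\right) \left(495 + 121\right) = \left(-42 - \sqrt{107}\right) 616 = -25872 - 616 \sqrt{107}$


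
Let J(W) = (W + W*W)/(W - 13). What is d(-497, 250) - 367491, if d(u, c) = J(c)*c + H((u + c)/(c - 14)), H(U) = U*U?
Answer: -3977118101299/13199952 ≈ -3.0130e+5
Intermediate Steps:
H(U) = U²
J(W) = (W + W²)/(-13 + W)
d(u, c) = (c + u)²/(-14 + c)² + c²*(1 + c)/(-13 + c) (d(u, c) = (c*(1 + c)/(-13 + c))*c + ((u + c)/(c - 14))² = c²*(1 + c)/(-13 + c) + ((c + u)/(-14 + c))² = c²*(1 + c)/(-13 + c) + (c + u)²/(-14 + c)² = (c + u)²/(-14 + c)² + c²*(1 + c)/(-13 + c))
d(-497, 250) - 367491 = ((250 - 497)²*(-13 + 250) + 250²*(-14 + 250)²*(1 + 250))/((-14 + 250)²*(-13 + 250)) - 367491 = ((-247)²*237 + 62500*236²*251)/(236²*237) - 367491 = (1/55696)*(1/237)*(61009*237 + 62500*55696*251) - 367491 = (1/55696)*(1/237)*(14459133 + 873731000000) - 367491 = (1/55696)*(1/237)*873745459133 - 367491 = 873745459133/13199952 - 367491 = -3977118101299/13199952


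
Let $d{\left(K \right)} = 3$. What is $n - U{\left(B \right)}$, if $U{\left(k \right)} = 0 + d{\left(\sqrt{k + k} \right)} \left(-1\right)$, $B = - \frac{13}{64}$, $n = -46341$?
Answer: $-46338$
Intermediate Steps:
$B = - \frac{13}{64}$ ($B = \left(-13\right) \frac{1}{64} = - \frac{13}{64} \approx -0.20313$)
$U{\left(k \right)} = -3$ ($U{\left(k \right)} = 0 + 3 \left(-1\right) = 0 - 3 = -3$)
$n - U{\left(B \right)} = -46341 - -3 = -46341 + 3 = -46338$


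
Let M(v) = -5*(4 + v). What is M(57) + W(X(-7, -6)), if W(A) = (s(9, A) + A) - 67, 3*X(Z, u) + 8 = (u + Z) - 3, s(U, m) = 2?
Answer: -378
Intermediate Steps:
X(Z, u) = -11/3 + Z/3 + u/3 (X(Z, u) = -8/3 + ((u + Z) - 3)/3 = -8/3 + ((Z + u) - 3)/3 = -8/3 + (-3 + Z + u)/3 = -8/3 + (-1 + Z/3 + u/3) = -11/3 + Z/3 + u/3)
M(v) = -20 - 5*v
W(A) = -65 + A (W(A) = (2 + A) - 67 = -65 + A)
M(57) + W(X(-7, -6)) = (-20 - 5*57) + (-65 + (-11/3 + (1/3)*(-7) + (1/3)*(-6))) = (-20 - 285) + (-65 + (-11/3 - 7/3 - 2)) = -305 + (-65 - 8) = -305 - 73 = -378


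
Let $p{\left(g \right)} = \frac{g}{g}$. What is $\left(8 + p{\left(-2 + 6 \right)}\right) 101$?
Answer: $909$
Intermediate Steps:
$p{\left(g \right)} = 1$
$\left(8 + p{\left(-2 + 6 \right)}\right) 101 = \left(8 + 1\right) 101 = 9 \cdot 101 = 909$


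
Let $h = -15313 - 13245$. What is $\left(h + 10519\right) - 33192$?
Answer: $-51231$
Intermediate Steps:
$h = -28558$ ($h = -15313 - 13245 = -28558$)
$\left(h + 10519\right) - 33192 = \left(-28558 + 10519\right) - 33192 = -18039 - 33192 = -51231$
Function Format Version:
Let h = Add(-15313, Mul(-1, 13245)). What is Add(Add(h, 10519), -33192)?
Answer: -51231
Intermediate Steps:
h = -28558 (h = Add(-15313, -13245) = -28558)
Add(Add(h, 10519), -33192) = Add(Add(-28558, 10519), -33192) = Add(-18039, -33192) = -51231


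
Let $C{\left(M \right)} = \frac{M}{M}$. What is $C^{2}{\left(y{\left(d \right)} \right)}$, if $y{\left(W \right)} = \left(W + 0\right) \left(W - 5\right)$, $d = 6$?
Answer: $1$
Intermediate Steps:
$y{\left(W \right)} = W \left(-5 + W\right)$
$C{\left(M \right)} = 1$
$C^{2}{\left(y{\left(d \right)} \right)} = 1^{2} = 1$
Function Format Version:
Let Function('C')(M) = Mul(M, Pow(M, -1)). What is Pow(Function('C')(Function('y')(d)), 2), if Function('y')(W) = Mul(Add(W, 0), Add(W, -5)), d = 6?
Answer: 1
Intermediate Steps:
Function('y')(W) = Mul(W, Add(-5, W))
Function('C')(M) = 1
Pow(Function('C')(Function('y')(d)), 2) = Pow(1, 2) = 1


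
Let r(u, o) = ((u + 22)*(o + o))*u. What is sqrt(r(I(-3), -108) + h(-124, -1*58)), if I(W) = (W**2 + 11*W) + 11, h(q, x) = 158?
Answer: sqrt(25430) ≈ 159.47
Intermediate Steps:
I(W) = 11 + W**2 + 11*W
r(u, o) = 2*o*u*(22 + u) (r(u, o) = ((22 + u)*(2*o))*u = (2*o*(22 + u))*u = 2*o*u*(22 + u))
sqrt(r(I(-3), -108) + h(-124, -1*58)) = sqrt(2*(-108)*(11 + (-3)**2 + 11*(-3))*(22 + (11 + (-3)**2 + 11*(-3))) + 158) = sqrt(2*(-108)*(11 + 9 - 33)*(22 + (11 + 9 - 33)) + 158) = sqrt(2*(-108)*(-13)*(22 - 13) + 158) = sqrt(2*(-108)*(-13)*9 + 158) = sqrt(25272 + 158) = sqrt(25430)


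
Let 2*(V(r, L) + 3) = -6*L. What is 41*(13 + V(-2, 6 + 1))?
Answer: -451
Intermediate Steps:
V(r, L) = -3 - 3*L (V(r, L) = -3 + (-6*L)/2 = -3 - 3*L)
41*(13 + V(-2, 6 + 1)) = 41*(13 + (-3 - 3*(6 + 1))) = 41*(13 + (-3 - 3*7)) = 41*(13 + (-3 - 21)) = 41*(13 - 24) = 41*(-11) = -451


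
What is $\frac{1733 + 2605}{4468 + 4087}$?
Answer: $\frac{4338}{8555} \approx 0.50707$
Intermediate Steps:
$\frac{1733 + 2605}{4468 + 4087} = \frac{4338}{8555}$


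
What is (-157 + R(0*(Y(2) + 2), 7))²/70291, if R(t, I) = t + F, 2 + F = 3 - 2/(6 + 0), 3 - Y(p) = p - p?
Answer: 219961/632619 ≈ 0.34770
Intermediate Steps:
Y(p) = 3 (Y(p) = 3 - (p - p) = 3 - 1*0 = 3 + 0 = 3)
F = ⅔ (F = -2 + (3 - 2/(6 + 0)) = -2 + (3 - 2/6) = -2 + (3 - 2*⅙) = -2 + (3 - ⅓) = -2 + 8/3 = ⅔ ≈ 0.66667)
R(t, I) = ⅔ + t (R(t, I) = t + ⅔ = ⅔ + t)
(-157 + R(0*(Y(2) + 2), 7))²/70291 = (-157 + (⅔ + 0*(3 + 2)))²/70291 = (-157 + (⅔ + 0*5))²*(1/70291) = (-157 + (⅔ + 0))²*(1/70291) = (-157 + ⅔)²*(1/70291) = (-469/3)²*(1/70291) = (219961/9)*(1/70291) = 219961/632619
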